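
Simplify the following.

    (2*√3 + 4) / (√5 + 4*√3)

(-4*√5 - 2*√15 + 24 + 16*√3)/43

Multiply numerator and denominator by -√5 + 4*√3.
Denominator becomes 43; numerator becomes -4*√5 - 2*√15 + 24 + 16*√3.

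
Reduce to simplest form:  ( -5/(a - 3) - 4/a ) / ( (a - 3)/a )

Numerator: -5/(a - 3) - 4/a = (-9*a + 12)/(a² - 3*a)
Denominator: (a - 3)/a = (a - 3)/a
Divide: ((-9*a + 12)/(a² - 3*a)) · (a/(a - 3)) = (-9*a + 12)/(a² - 6*a + 9)

(-9*a + 12)/(a² - 6*a + 9)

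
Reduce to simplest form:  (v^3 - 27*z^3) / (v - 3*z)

v^2 + 3*v*z + 9*z^2

Apply the difference-of-cubes factorisation and cancel (v - 3*z).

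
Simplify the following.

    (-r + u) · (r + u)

(u+r)(u-r) = -r² + u².

-r² + u²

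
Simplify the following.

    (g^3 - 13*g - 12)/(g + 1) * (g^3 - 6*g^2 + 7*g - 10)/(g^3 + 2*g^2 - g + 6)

g^2 - 9*g + 20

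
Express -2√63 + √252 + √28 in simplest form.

2*√7

2√63 = 6*√7; √252 = 6*√7; √28 = 2*√7
Combine: (-6 + 6 + 2)·√7 = 2*√7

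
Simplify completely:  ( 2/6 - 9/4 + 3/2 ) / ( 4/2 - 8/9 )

Numerator: 2/6 - 9/4 + 3/2 = -5/12
Denominator: 4/2 - 8/9 = 10/9
Divide: (-5/12) · (9/10) = -3/8

-3/8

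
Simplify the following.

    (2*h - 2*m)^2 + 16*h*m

Expand the square and combine the 16*h*m term.

4*(h + m)^2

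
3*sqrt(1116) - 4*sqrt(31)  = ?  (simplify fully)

14*sqrt(31)

3*sqrt(1116) = 18*sqrt(31); 4*sqrt(31) = 4*sqrt(31)
Combine: (18 - 4)·sqrt(31) = 14*sqrt(31)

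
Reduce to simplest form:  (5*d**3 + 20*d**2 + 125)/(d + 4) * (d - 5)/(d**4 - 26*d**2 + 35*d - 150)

Factor: 5*d**3 + 20*d**2 + 125 = 5*(d**2 - d + 5)*(d + 5);  d**4 - 26*d**2 + 35*d - 150 = (d + 6)*(d - 5)*(d**2 - d + 5)
Cancel the common factors (d**2 - d + 5), (d - 5).

(5*d + 25)/(d**2 + 10*d + 24)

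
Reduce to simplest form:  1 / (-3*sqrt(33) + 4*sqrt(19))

(3*sqrt(33) + 4*sqrt(19))/7

Multiply numerator and denominator by 3*sqrt(33) + 4*sqrt(19).
Denominator becomes 7; numerator becomes 3*sqrt(33) + 4*sqrt(19).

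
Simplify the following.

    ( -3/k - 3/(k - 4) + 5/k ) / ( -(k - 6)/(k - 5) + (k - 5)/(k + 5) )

Numerator: -3/k - 3/(k - 4) + 5/k = (-k - 8)/(k^2 - 4*k)
Denominator: -(k - 6)/(k - 5) + (k - 5)/(k + 5) = (-9*k + 55)/(k^2 - 25)
Divide: ((-k - 8)/(k^2 - 4*k)) · ((k^2 - 25)/(-9*k + 55)) = (k^3 + 8*k^2 - 25*k - 200)/(9*k^3 - 91*k^2 + 220*k)

(k^3 + 8*k^2 - 25*k - 200)/(9*k^3 - 91*k^2 + 220*k)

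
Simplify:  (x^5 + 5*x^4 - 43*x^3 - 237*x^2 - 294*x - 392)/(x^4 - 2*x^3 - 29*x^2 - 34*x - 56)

x + 7

Factor: x^5 + 5*x^4 - 43*x^3 - 237*x^2 - 294*x - 392 = (x - 7)*(x + 4)*(x^2 + x + 2)*(x + 7);  x^4 - 2*x^3 - 29*x^2 - 34*x - 56 = (x + 4)*(x^2 + x + 2)*(x - 7)
Cancel the common factors (x^2 + x + 2), (x - 7), (x + 4).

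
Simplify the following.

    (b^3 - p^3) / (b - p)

Factor as (a-b)(a^2+ab+b^2) with a=b, b=p.

b^2 + b*p + p^2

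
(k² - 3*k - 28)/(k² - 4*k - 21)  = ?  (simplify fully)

Factor: k² - 3*k - 28 = (k + 4)·(k - 7);  k² - 4*k - 21 = (k - 7)·(k + 3)
Cancel the common factor (k - 7).

(k + 4)/(k + 3)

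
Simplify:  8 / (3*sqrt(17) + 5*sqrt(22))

Multiply numerator and denominator by -3*sqrt(17) + 5*sqrt(22).
Denominator becomes 397; numerator becomes -24*sqrt(17) + 40*sqrt(22).

(-24*sqrt(17) + 40*sqrt(22))/397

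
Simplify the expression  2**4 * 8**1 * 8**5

2**22

2**4 = 2**4; 8**1 = 2**3; 8**5 = 2**15
Combine exponents: 2**22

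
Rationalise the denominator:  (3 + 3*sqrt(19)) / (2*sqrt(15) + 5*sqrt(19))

Multiply numerator and denominator by -2*sqrt(15) + 5*sqrt(19).
Denominator becomes 415; numerator becomes -6*sqrt(285) - 6*sqrt(15) + 15*sqrt(19) + 285.

(-6*sqrt(285) - 6*sqrt(15) + 15*sqrt(19) + 285)/415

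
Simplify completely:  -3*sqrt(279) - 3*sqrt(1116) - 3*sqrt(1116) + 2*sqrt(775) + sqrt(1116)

-29*sqrt(31)

3*sqrt(279) = 9*sqrt(31); 3*sqrt(1116) = 18*sqrt(31); 3*sqrt(1116) = 18*sqrt(31); 2*sqrt(775) = 10*sqrt(31); sqrt(1116) = 6*sqrt(31)
Combine: (-9 - 18 - 18 + 10 + 6)·sqrt(31) = -29*sqrt(31)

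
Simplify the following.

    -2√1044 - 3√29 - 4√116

-23*√29

2√1044 = 12*√29; 3√29 = 3*√29; 4√116 = 8*√29
Combine: (-12 - 3 - 8)·√29 = -23*√29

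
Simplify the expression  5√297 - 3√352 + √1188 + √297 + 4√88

-4*√22 + 24*√33

5√297 = 15*√33; 3√352 = 12*√22; √1188 = 6*√33; √297 = 3*√33; 4√88 = 8*√22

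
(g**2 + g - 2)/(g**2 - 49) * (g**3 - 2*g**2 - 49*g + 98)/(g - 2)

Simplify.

g**2 + g - 2

Factor: g**2 + g - 2 = (g - 1)*(g + 2);  g**2 - 49 = (g + 7)*(g - 7);  g**3 - 2*g**2 - 49*g + 98 = (g - 2)*(g + 7)*(g - 7)
Cancel the common factors (g - 7), (g + 7), (g - 2).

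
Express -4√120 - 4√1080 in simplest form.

-32*√30

4√120 = 8*√30; 4√1080 = 24*√30
Combine: (-8 - 24)·√30 = -32*√30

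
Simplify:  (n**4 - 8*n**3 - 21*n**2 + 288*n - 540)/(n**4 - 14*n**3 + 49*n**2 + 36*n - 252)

(n**2 + n - 30)/(n**2 - 5*n - 14)

Factor: n**4 - 8*n**3 - 21*n**2 + 288*n - 540 = (n + 6)*(n - 3)*(n - 5)*(n - 6);  n**4 - 14*n**3 + 49*n**2 + 36*n - 252 = (n - 6)*(n - 3)*(n + 2)*(n - 7)
Cancel the common factors (n - 6), (n - 3).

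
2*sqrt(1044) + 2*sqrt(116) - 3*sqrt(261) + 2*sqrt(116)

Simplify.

11*sqrt(29)

2*sqrt(1044) = 12*sqrt(29); 2*sqrt(116) = 4*sqrt(29); 3*sqrt(261) = 9*sqrt(29); 2*sqrt(116) = 4*sqrt(29)
Combine: (12 + 4 - 9 + 4)·sqrt(29) = 11*sqrt(29)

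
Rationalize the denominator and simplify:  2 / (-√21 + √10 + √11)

(10*√11 + 11*√10 + √2310)/110

Group as (√10 + √11) - √21; multiply by (√10 + √11) + √21, then rationalise the remaining surd.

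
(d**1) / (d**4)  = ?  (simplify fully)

d**(-3)

Quotient: (d**-3)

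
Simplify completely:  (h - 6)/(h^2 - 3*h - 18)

1/(h + 3)

Factor: h^2 - 3*h - 18 = (h - 6)*(h + 3)
Cancel the common factor (h - 6).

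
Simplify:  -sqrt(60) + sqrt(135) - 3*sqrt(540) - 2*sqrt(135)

sqrt(60) = 2*sqrt(15); sqrt(135) = 3*sqrt(15); 3*sqrt(540) = 18*sqrt(15); 2*sqrt(135) = 6*sqrt(15)
Combine: (-2 + 3 - 18 - 6)·sqrt(15) = -23*sqrt(15)

-23*sqrt(15)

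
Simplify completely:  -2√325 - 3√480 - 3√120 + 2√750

2√325 = 10*√13; 3√480 = 12*√30; 3√120 = 6*√30; 2√750 = 10*√30

-8*√30 - 10*√13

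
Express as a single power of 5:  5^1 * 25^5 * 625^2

5^19

5^1 = 5^1; 25^5 = 5^10; 625^2 = 5^8
Combine exponents: 5^19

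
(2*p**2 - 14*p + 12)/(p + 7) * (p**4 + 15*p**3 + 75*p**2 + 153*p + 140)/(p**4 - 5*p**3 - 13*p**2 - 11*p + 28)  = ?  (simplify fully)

(2*p**2 - 2*p - 60)/(p - 7)

Factor: 2*p**2 - 14*p + 12 = 2*(p - 6)*(p - 1);  p**4 + 15*p**3 + 75*p**2 + 153*p + 140 = (p**2 + 3*p + 4)*(p + 7)*(p + 5);  p**4 - 5*p**3 - 13*p**2 - 11*p + 28 = (p - 1)*(p - 7)*(p**2 + 3*p + 4)
Cancel the common factors (p**2 + 3*p + 4), (p + 7), (p - 1).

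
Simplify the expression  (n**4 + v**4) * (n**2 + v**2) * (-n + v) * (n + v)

-n**8 + v**8

Pair the conjugate factors: (v+n)(v-n) = -n**2 + v**2, then repeat with the next factor.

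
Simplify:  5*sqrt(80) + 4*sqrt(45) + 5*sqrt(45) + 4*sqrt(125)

5*sqrt(80) = 20*sqrt(5); 4*sqrt(45) = 12*sqrt(5); 5*sqrt(45) = 15*sqrt(5); 4*sqrt(125) = 20*sqrt(5)

67*sqrt(5)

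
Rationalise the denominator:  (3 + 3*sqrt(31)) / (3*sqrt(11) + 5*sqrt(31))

Multiply numerator and denominator by -3*sqrt(11) + 5*sqrt(31).
Denominator becomes 676; numerator becomes -9*sqrt(341) - 9*sqrt(11) + 15*sqrt(31) + 465.

(-9*sqrt(341) - 9*sqrt(11) + 15*sqrt(31) + 465)/676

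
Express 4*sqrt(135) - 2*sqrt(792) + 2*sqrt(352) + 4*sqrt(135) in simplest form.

-4*sqrt(22) + 24*sqrt(15)

4*sqrt(135) = 12*sqrt(15); 2*sqrt(792) = 12*sqrt(22); 2*sqrt(352) = 8*sqrt(22); 4*sqrt(135) = 12*sqrt(15)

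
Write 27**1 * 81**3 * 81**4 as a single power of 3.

27**1 = 3**3; 81**3 = 3**12; 81**4 = 3**16
Combine exponents: 3**31

3**31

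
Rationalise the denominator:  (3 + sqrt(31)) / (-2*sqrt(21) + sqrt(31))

Multiply numerator and denominator by sqrt(31) + 2*sqrt(21).
Denominator becomes -53; numerator becomes 3*sqrt(31) + 6*sqrt(21) + 31 + 2*sqrt(651).

(-2*sqrt(651) - 31 - 6*sqrt(21) - 3*sqrt(31))/53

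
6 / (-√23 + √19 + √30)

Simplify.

Group as (√19 + √30) - √23; multiply by (√19 + √30) + √23, then rationalise the remaining surd.

(-39*√23 + 18*√30 + 51*√19 + 3*√13110)/401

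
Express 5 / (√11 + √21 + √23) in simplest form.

(-10*√5313 + 45*√23 + 65*√21 + 165*√11)/843

Group as (√11 + √21) + √23; multiply by (√11 + √21) - √23, then rationalise the remaining surd.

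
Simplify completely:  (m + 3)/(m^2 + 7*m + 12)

1/(m + 4)

Factor: m^2 + 7*m + 12 = (m + 3)*(m + 4)
Cancel the common factor (m + 3).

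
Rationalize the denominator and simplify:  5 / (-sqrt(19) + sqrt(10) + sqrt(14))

(-5*sqrt(19) + 15*sqrt(14) + 23*sqrt(10) + 4*sqrt(665))/107

Group as (sqrt(10) + sqrt(14)) - sqrt(19); multiply by (sqrt(10) + sqrt(14)) + sqrt(19), then rationalise the remaining surd.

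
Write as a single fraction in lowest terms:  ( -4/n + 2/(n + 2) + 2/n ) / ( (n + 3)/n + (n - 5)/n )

Numerator: -4/n + 2/(n + 2) + 2/n = -4/(n^2 + 2*n)
Denominator: (n + 3)/n + (n - 5)/n = (2*n - 2)/n
Divide: (-4/(n^2 + 2*n)) · (n/(2*n - 2)) = -2/(n^2 + n - 2)

-2/(n^2 + n - 2)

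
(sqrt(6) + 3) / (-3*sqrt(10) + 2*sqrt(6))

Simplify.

Multiply numerator and denominator by 2*sqrt(6) + 3*sqrt(10).
Denominator becomes -66; numerator becomes 12 + 6*sqrt(6) + 6*sqrt(15) + 9*sqrt(10).

(-3*sqrt(10) - 2*sqrt(15) - 2*sqrt(6) - 4)/22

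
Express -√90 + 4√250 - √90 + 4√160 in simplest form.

30*√10

√90 = 3*√10; 4√250 = 20*√10; √90 = 3*√10; 4√160 = 16*√10
Combine: (-3 + 20 - 3 + 16)·√10 = 30*√10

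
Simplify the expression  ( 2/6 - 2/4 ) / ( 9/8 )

-4/27

Numerator: 2/6 - 2/4 = -1/6
Denominator: 9/8 = 9/8
Divide: (-1/6) · (8/9) = -4/27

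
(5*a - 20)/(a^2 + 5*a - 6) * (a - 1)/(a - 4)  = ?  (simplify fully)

5/(a + 6)

Factor: 5*a - 20 = 5*(a - 4);  a^2 + 5*a - 6 = (a + 6)*(a - 1)
Cancel the common factors (a - 4), (a - 1).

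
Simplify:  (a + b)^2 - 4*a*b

(a - b)^2

After expansion: a^2 - 2*a*b + b^2 — a perfect-square trinomial.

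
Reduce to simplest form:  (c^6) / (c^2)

Quotient: c^4

c^4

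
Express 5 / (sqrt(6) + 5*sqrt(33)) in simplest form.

(-5*sqrt(6) + 25*sqrt(33))/819

Multiply numerator and denominator by -sqrt(6) + 5*sqrt(33).
Denominator becomes 819; numerator becomes -5*sqrt(6) + 25*sqrt(33).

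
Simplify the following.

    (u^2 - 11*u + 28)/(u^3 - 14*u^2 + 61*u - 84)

1/(u - 3)

Factor: u^2 - 11*u + 28 = (u - 7)*(u - 4);  u^3 - 14*u^2 + 61*u - 84 = (u - 3)*(u - 4)*(u - 7)
Cancel the common factors (u - 4), (u - 7).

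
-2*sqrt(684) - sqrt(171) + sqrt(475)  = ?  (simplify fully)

2*sqrt(684) = 12*sqrt(19); sqrt(171) = 3*sqrt(19); sqrt(475) = 5*sqrt(19)
Combine: (-12 - 3 + 5)·sqrt(19) = -10*sqrt(19)

-10*sqrt(19)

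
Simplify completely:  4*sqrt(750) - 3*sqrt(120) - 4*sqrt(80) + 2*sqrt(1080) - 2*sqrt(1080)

4*sqrt(750) = 20*sqrt(30); 3*sqrt(120) = 6*sqrt(30); 4*sqrt(80) = 16*sqrt(5); 2*sqrt(1080) = 12*sqrt(30); 2*sqrt(1080) = 12*sqrt(30)

-16*sqrt(5) + 14*sqrt(30)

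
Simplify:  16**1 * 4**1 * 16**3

16**1 = 2**4; 4**1 = 2**2; 16**3 = 2**12
Combine exponents: 2**18

2**18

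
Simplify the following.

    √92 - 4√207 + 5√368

10*√23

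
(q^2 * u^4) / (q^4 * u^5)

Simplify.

Quotient: (q^-2) * (u^-1)

1/(q^2*u)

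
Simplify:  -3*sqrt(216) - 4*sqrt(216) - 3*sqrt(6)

-45*sqrt(6)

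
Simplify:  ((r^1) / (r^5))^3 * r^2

r^(-10)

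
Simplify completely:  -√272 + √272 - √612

√272 = 4*√17; √272 = 4*√17; √612 = 6*√17
Combine: (-4 + 4 - 6)·√17 = -6*√17

-6*√17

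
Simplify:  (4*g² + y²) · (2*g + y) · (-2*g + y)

-16*g⁴ + y⁴

(y+(2*g))(y-(2*g)) = -4*g² + y²; continue pairing.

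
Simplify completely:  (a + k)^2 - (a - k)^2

4*a*k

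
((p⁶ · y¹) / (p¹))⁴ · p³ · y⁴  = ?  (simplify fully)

p^23*y⁸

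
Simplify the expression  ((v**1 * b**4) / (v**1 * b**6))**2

Inside the bracket: (b**-2)
Raise to the power 2: (b**-4)

b**(-4)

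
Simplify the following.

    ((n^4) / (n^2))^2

Inside the bracket: n^2
Raise to the power 2: n^4

n^4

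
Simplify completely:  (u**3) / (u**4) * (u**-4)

u**(-5)

Quotient: (u**-1)
Multiply by (u**-4): add exponents.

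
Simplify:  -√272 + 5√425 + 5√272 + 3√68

√272 = 4*√17; 5√425 = 25*√17; 5√272 = 20*√17; 3√68 = 6*√17
Combine: (-4 + 25 + 20 + 6)·√17 = 47*√17

47*√17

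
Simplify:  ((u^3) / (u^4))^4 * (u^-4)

u^(-8)

Inside the bracket: (u^-1)
Raise to the power 4: (u^-4)
Multiply by (u^-4): add exponents.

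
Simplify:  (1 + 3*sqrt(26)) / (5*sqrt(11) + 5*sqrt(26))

Multiply numerator and denominator by -5*sqrt(11) + 5*sqrt(26).
Denominator becomes 375; numerator becomes -15*sqrt(286) - 5*sqrt(11) + 5*sqrt(26) + 390.

(-3*sqrt(286) - sqrt(11) + sqrt(26) + 78)/75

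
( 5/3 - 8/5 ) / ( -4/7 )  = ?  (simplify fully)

Numerator: 5/3 - 8/5 = 1/15
Denominator: -4/7 = -4/7
Divide: (1/15) · (-7/4) = -7/60

-7/60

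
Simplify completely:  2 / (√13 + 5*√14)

(-2*√13 + 10*√14)/337

Multiply numerator and denominator by -5*√14 + √13.
Denominator becomes -337; numerator becomes -10*√14 + 2*√13.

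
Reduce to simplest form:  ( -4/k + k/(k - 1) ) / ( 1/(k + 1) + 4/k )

(k^3 - 3*k^2 + 4)/(5*k^2 - k - 4)

Numerator: -4/k + k/(k - 1) = (k^2 - 4*k + 4)/(k^2 - k)
Denominator: 1/(k + 1) + 4/k = (5*k + 4)/(k^2 + k)
Divide: ((k^2 - 4*k + 4)/(k^2 - k)) · ((k^2 + k)/(5*k + 4)) = (k^3 - 3*k^2 + 4)/(5*k^2 - k - 4)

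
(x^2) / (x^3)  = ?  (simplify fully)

1/x

Quotient: (x^-1)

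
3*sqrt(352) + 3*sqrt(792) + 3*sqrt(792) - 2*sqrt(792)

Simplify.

3*sqrt(352) = 12*sqrt(22); 3*sqrt(792) = 18*sqrt(22); 3*sqrt(792) = 18*sqrt(22); 2*sqrt(792) = 12*sqrt(22)
Combine: (12 + 18 + 18 - 12)·sqrt(22) = 36*sqrt(22)

36*sqrt(22)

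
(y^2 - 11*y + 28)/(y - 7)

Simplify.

y - 4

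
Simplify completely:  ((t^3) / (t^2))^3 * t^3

t^6

Inside the bracket: t^1
Raise to the power 3: t^3
Multiply by t^3: add exponents.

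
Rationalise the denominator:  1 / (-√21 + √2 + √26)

(-7*√21 - 3*√26 + 45*√2 + 4*√273)/159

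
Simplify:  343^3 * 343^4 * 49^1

343^3 = 7^9; 343^4 = 7^12; 49^1 = 7^2
Combine exponents: 7^23

7^23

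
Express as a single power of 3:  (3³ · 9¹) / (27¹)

3^2

3³ = 3^3; 9¹ = 3^2; 27¹ = 3^3
Combine exponents: 3^2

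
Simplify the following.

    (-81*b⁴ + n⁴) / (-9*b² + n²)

Factor n^4 - (3*b)^4 and cancel (-9*b² + n²).

9*b² + n²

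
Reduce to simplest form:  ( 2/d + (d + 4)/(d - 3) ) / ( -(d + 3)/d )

Numerator: 2/d + (d + 4)/(d - 3) = (d^2 + 6*d - 6)/(d^2 - 3*d)
Denominator: -(d + 3)/d = (-d - 3)/d
Divide: ((d^2 + 6*d - 6)/(d^2 - 3*d)) · (d/(-d - 3)) = (-d^2 - 6*d + 6)/(d^2 - 9)

(-d^2 - 6*d + 6)/(d^2 - 9)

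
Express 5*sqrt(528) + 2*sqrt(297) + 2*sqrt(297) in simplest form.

32*sqrt(33)

5*sqrt(528) = 20*sqrt(33); 2*sqrt(297) = 6*sqrt(33); 2*sqrt(297) = 6*sqrt(33)
Combine: (20 + 6 + 6)·sqrt(33) = 32*sqrt(33)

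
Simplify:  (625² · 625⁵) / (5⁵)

625² = 5^8; 625⁵ = 5^20; 5⁵ = 5^5
Combine exponents: 5^23

5^23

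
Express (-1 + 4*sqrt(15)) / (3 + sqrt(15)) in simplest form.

Multiply numerator and denominator by -sqrt(15) + 3.
Denominator becomes -6; numerator becomes -63 + 13*sqrt(15).

(-13*sqrt(15) + 63)/6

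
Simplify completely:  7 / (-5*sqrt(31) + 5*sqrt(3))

(-sqrt(31) - sqrt(3))/20

Multiply numerator and denominator by 5*sqrt(3) + 5*sqrt(31).
Denominator becomes -700; numerator becomes 35*sqrt(3) + 35*sqrt(31).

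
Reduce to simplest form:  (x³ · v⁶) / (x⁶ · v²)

Quotient: (x^-3) · v⁴

v⁴/x³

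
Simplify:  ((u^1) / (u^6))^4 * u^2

Inside the bracket: (u^-5)
Raise to the power 4: (u^-20)
Multiply by u^2: add exponents.

u^(-18)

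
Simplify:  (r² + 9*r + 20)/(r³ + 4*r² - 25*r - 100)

Factor: r² + 9*r + 20 = (r + 4)·(r + 5);  r³ + 4*r² - 25*r - 100 = (r + 5)·(r - 5)·(r + 4)
Cancel the common factors (r + 5), (r + 4).

1/(r - 5)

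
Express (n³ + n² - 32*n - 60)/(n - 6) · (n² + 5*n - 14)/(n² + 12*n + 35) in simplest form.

Factor: n³ + n² - 32*n - 60 = (n - 6)·(n + 5)·(n + 2);  n² + 5*n - 14 = (n - 2)·(n + 7);  n² + 12*n + 35 = (n + 5)·(n + 7)
Cancel the common factors (n - 6), (n + 7), (n + 5).

n² - 4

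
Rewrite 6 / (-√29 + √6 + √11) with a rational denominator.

Group as (√6 + √11) - √29; multiply by (√6 + √11) + √29, then rationalise the remaining surd.

(6*√29 + 12*√11 + 17*√6 + √1914)/10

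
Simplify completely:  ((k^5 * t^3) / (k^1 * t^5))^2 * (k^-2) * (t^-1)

k^6/t^5

Inside the bracket: k^4 * (t^-2)
Raise to the power 2: k^8 * (t^-4)
Multiply by (k^-2) * (t^-1): add exponents.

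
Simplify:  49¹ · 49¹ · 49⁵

7^14

49¹ = 7^2; 49¹ = 7^2; 49⁵ = 7^10
Combine exponents: 7^14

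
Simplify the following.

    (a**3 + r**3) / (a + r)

a**2 - a*r + r**2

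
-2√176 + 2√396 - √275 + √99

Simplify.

2*√11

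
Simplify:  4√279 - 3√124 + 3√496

4√279 = 12*√31; 3√124 = 6*√31; 3√496 = 12*√31
Combine: (12 - 6 + 12)·√31 = 18*√31

18*√31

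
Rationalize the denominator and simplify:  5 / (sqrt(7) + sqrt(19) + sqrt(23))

(-10*sqrt(3059) + 15*sqrt(23) + 55*sqrt(19) + 175*sqrt(7))/523

Group as (sqrt(7) + sqrt(19)) + sqrt(23); multiply by (sqrt(7) + sqrt(19)) - sqrt(23), then rationalise the remaining surd.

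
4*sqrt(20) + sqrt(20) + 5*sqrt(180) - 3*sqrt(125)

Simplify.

4*sqrt(20) = 8*sqrt(5); sqrt(20) = 2*sqrt(5); 5*sqrt(180) = 30*sqrt(5); 3*sqrt(125) = 15*sqrt(5)
Combine: (8 + 2 + 30 - 15)·sqrt(5) = 25*sqrt(5)

25*sqrt(5)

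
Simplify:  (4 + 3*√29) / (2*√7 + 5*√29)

(-6*√203 - 8*√7 + 20*√29 + 435)/697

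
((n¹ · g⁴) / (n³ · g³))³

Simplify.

Inside the bracket: (n^-2) · g¹
Raise to the power 3: (n^-6) · g³

g³/n⁶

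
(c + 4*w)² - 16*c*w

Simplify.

(c - 4*w)²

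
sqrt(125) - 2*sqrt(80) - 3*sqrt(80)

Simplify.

sqrt(125) = 5*sqrt(5); 2*sqrt(80) = 8*sqrt(5); 3*sqrt(80) = 12*sqrt(5)
Combine: (5 - 8 - 12)·sqrt(5) = -15*sqrt(5)

-15*sqrt(5)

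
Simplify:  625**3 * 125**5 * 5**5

5**32

625**3 = 5**12; 125**5 = 5**15; 5**5 = 5**5
Combine exponents: 5**32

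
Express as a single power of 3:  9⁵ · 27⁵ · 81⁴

9⁵ = 3^10; 27⁵ = 3^15; 81⁴ = 3^16
Combine exponents: 3^41

3^41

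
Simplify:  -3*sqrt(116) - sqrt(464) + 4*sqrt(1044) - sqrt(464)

10*sqrt(29)

3*sqrt(116) = 6*sqrt(29); sqrt(464) = 4*sqrt(29); 4*sqrt(1044) = 24*sqrt(29); sqrt(464) = 4*sqrt(29)
Combine: (-6 - 4 + 24 - 4)·sqrt(29) = 10*sqrt(29)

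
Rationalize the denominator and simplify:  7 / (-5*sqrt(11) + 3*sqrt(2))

Multiply numerator and denominator by 3*sqrt(2) + 5*sqrt(11).
Denominator becomes -257; numerator becomes 21*sqrt(2) + 35*sqrt(11).

(-35*sqrt(11) - 21*sqrt(2))/257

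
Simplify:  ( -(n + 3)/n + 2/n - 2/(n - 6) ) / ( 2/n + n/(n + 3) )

(-n^3 + 15*n + 18)/(n^3 - 4*n^2 - 6*n - 36)

Numerator: -(n + 3)/n + 2/n - 2/(n - 6) = (-n^2 + 3*n + 6)/(n^2 - 6*n)
Denominator: 2/n + n/(n + 3) = (n^2 + 2*n + 6)/(n^2 + 3*n)
Divide: ((-n^2 + 3*n + 6)/(n^2 - 6*n)) · ((n^2 + 3*n)/(n^2 + 2*n + 6)) = (-n^3 + 15*n + 18)/(n^3 - 4*n^2 - 6*n - 36)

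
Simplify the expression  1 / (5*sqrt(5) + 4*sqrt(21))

Multiply numerator and denominator by -5*sqrt(5) + 4*sqrt(21).
Denominator becomes 211; numerator becomes -5*sqrt(5) + 4*sqrt(21).

(-5*sqrt(5) + 4*sqrt(21))/211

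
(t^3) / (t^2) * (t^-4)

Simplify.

Quotient: t^1
Multiply by (t^-4): add exponents.

t^(-3)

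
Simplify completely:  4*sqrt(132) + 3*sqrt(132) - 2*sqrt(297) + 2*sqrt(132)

4*sqrt(132) = 8*sqrt(33); 3*sqrt(132) = 6*sqrt(33); 2*sqrt(297) = 6*sqrt(33); 2*sqrt(132) = 4*sqrt(33)
Combine: (8 + 6 - 6 + 4)·sqrt(33) = 12*sqrt(33)

12*sqrt(33)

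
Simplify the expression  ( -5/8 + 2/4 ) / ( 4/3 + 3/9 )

-3/40

Numerator: -5/8 + 2/4 = -1/8
Denominator: 4/3 + 3/9 = 5/3
Divide: (-1/8) · (3/5) = -3/40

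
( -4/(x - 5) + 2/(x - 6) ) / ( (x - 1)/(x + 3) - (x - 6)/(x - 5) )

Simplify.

Numerator: -4/(x - 5) + 2/(x - 6) = (-2*x + 14)/(x² - 11*x + 30)
Denominator: (x - 1)/(x + 3) - (x - 6)/(x - 5) = (-3*x + 23)/(x² - 2*x - 15)
Divide: ((-2*x + 14)/(x² - 11*x + 30)) · ((x² - 2*x - 15)/(-3*x + 23)) = (2*x² - 8*x - 42)/(3*x² - 41*x + 138)

(2*x² - 8*x - 42)/(3*x² - 41*x + 138)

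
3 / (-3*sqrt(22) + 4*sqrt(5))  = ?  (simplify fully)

Multiply numerator and denominator by 4*sqrt(5) + 3*sqrt(22).
Denominator becomes -118; numerator becomes 12*sqrt(5) + 9*sqrt(22).

(-9*sqrt(22) - 12*sqrt(5))/118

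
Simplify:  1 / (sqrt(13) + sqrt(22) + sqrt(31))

Group as (sqrt(13) + sqrt(22)) + sqrt(31); multiply by (sqrt(13) + sqrt(22)) - sqrt(31), then rationalise the remaining surd.

(-sqrt(8866) + 2*sqrt(31) + 11*sqrt(22) + 20*sqrt(13))/564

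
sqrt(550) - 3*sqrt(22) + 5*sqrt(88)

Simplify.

12*sqrt(22)

sqrt(550) = 5*sqrt(22); 3*sqrt(22) = 3*sqrt(22); 5*sqrt(88) = 10*sqrt(22)
Combine: (5 - 3 + 10)·sqrt(22) = 12*sqrt(22)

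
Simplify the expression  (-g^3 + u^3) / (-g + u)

Factor as (a-b)(a^2+ab+b^2) with a=u, b=g.

g^2 + g*u + u^2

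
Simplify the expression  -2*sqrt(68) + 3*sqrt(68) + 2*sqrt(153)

8*sqrt(17)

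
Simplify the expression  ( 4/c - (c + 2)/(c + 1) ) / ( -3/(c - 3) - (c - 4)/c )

Numerator: 4/c - (c + 2)/(c + 1) = (-c² + 2*c + 4)/(c² + c)
Denominator: -3/(c - 3) - (c - 4)/c = (-c² + 4*c - 12)/(c² - 3*c)
Divide: ((-c² + 2*c + 4)/(c² + c)) · ((c² - 3*c)/(-c² + 4*c - 12)) = (c³ - 5*c² + 2*c + 12)/(c³ - 3*c² + 8*c + 12)

(c³ - 5*c² + 2*c + 12)/(c³ - 3*c² + 8*c + 12)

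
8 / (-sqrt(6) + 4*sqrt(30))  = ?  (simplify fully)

(4*sqrt(6) + 16*sqrt(30))/237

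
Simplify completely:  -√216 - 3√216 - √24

-26*√6

√216 = 6*√6; 3√216 = 18*√6; √24 = 2*√6
Combine: (-6 - 18 - 2)·√6 = -26*√6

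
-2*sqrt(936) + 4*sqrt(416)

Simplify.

4*sqrt(26)

2*sqrt(936) = 12*sqrt(26); 4*sqrt(416) = 16*sqrt(26)
Combine: (-12 + 16)·sqrt(26) = 4*sqrt(26)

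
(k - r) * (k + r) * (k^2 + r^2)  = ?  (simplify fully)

k^4 - r^4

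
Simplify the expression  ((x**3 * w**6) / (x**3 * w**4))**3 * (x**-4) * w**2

w**8/x**4

Inside the bracket: w**2
Raise to the power 3: w**6
Multiply by (x**-4) * w**2: add exponents.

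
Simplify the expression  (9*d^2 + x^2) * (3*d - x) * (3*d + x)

81*d^4 - x^4

Pair the conjugate factors: ((3*d)+x)((3*d)-x) = 9*d^2 - x^2, then repeat with the next factor.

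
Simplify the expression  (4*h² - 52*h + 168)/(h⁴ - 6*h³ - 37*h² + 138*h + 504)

4/(h² + 7*h + 12)

Factor: 4*h² - 52*h + 168 = 4·(h - 7)·(h - 6);  h⁴ - 6*h³ - 37*h² + 138*h + 504 = (h + 4)·(h + 3)·(h - 6)·(h - 7)
Cancel the common factors (h - 7), (h - 6).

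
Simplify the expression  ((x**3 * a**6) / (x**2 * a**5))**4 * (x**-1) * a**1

a**5*x**3

Inside the bracket: x**1 * a**1
Raise to the power 4: x**4 * a**4
Multiply by (x**-1) * a**1: add exponents.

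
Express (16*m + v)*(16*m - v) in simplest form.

(16*m)^2 - (v)^2 = 256*m^2 - v^2.

256*m^2 - v^2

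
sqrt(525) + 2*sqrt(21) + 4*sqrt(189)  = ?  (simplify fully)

19*sqrt(21)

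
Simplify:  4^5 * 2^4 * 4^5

4^5 = 2^10; 2^4 = 2^4; 4^5 = 2^10
Combine exponents: 2^24

2^24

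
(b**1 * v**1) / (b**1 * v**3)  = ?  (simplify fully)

Quotient: (v**-2)

v**(-2)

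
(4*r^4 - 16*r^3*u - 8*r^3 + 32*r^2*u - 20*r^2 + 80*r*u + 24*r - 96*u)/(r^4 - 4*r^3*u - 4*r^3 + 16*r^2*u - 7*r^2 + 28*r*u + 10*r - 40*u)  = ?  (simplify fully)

Factor: 4*r^4 - 16*r^3*u - 8*r^3 + 32*r^2*u - 20*r^2 + 80*r*u + 24*r - 96*u = 4*(r - 1)*(r - 4*u)*(r - 3)*(r + 2);  r^4 - 4*r^3*u - 4*r^3 + 16*r^2*u - 7*r^2 + 28*r*u + 10*r - 40*u = (r + 2)*(r - 4*u)*(r - 5)*(r - 1)
Cancel the common factors (r - 1), (r - 4*u), (r + 2).

(4*r - 12)/(r - 5)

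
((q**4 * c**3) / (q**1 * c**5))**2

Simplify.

q**6/c**4

Inside the bracket: q**3 * (c**-2)
Raise to the power 2: q**6 * (c**-4)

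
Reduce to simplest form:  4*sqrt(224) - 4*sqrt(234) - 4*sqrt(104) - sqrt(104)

-22*sqrt(26) + 16*sqrt(14)

4*sqrt(224) = 16*sqrt(14); 4*sqrt(234) = 12*sqrt(26); 4*sqrt(104) = 8*sqrt(26); sqrt(104) = 2*sqrt(26)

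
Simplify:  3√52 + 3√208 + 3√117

3√52 = 6*√13; 3√208 = 12*√13; 3√117 = 9*√13
Combine: (6 + 12 + 9)·√13 = 27*√13

27*√13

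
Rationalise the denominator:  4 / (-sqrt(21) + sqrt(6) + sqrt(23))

(-4*sqrt(21) + 2*sqrt(23) + 19*sqrt(6) + 3*sqrt(322))/61

Group as (sqrt(6) + sqrt(23)) - sqrt(21); multiply by (sqrt(6) + sqrt(23)) + sqrt(21), then rationalise the remaining surd.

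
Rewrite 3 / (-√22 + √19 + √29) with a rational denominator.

(-39*√22 + 18*√29 + 48*√19 + 3*√12122)/764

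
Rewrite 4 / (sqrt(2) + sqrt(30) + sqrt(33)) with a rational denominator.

(-48*sqrt(55) - 4*sqrt(33) + 20*sqrt(30) + 244*sqrt(2))/239

Group as (sqrt(2) + sqrt(33)) + sqrt(30); multiply by (sqrt(2) + sqrt(33)) - sqrt(30), then rationalise the remaining surd.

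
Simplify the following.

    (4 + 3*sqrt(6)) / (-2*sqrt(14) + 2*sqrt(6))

(-3*sqrt(21) - 9 - 2*sqrt(14) - 2*sqrt(6))/8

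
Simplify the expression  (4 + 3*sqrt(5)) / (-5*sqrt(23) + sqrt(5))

(-15*sqrt(115) - 20*sqrt(23) - 15 - 4*sqrt(5))/570

Multiply numerator and denominator by sqrt(5) + 5*sqrt(23).
Denominator becomes -570; numerator becomes 4*sqrt(5) + 15 + 20*sqrt(23) + 15*sqrt(115).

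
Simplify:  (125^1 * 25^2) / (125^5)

5^(-8)

125^1 = 5^3; 25^2 = 5^4; 125^5 = 5^15
Combine exponents: 5^(-8)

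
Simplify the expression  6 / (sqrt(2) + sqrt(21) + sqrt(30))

Group as (sqrt(21) + sqrt(30)) + sqrt(2); multiply by (sqrt(21) + sqrt(30)) - sqrt(2), then rationalise the remaining surd.

(-72*sqrt(35) - 42*sqrt(30) + 66*sqrt(21) + 294*sqrt(2))/119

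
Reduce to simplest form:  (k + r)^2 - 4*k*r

(k - r)^2

After expansion: k^2 - 2*k*r + r^2 — a perfect-square trinomial.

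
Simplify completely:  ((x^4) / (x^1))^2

x^6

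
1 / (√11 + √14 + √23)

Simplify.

Group as (√14 + √23) + √11; multiply by (√14 + √23) - √11, then rationalise the remaining surd.

(-√3542 + √23 + 10*√14 + 13*√11)/306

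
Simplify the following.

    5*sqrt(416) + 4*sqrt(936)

44*sqrt(26)

5*sqrt(416) = 20*sqrt(26); 4*sqrt(936) = 24*sqrt(26)
Combine: (20 + 24)·sqrt(26) = 44*sqrt(26)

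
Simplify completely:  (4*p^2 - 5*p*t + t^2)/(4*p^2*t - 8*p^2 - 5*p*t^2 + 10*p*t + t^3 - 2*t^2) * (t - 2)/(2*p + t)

1/(2*p + t)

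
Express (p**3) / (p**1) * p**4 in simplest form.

p**6

Quotient: p**2
Multiply by p**4: add exponents.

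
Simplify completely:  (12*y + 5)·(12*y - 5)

Product of conjugates: (P+Q)(P-Q) = P^2 - Q^2.

144*y² - 25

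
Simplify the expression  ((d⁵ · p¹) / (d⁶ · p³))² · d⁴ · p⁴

Inside the bracket: (d^-1) · (p^-2)
Raise to the power 2: (d^-2) · (p^-4)
Multiply by d⁴ · p⁴: add exponents.

d²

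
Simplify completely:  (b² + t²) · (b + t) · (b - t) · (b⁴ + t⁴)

b⁸ - t⁸

Pair the conjugate factors: (b+t)(b-t) = b² - t², then repeat with the next factor.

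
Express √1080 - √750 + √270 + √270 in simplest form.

7*√30

√1080 = 6*√30; √750 = 5*√30; √270 = 3*√30; √270 = 3*√30
Combine: (6 - 5 + 3 + 3)·√30 = 7*√30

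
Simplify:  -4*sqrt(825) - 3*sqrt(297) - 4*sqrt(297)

-41*sqrt(33)

4*sqrt(825) = 20*sqrt(33); 3*sqrt(297) = 9*sqrt(33); 4*sqrt(297) = 12*sqrt(33)
Combine: (-20 - 9 - 12)·sqrt(33) = -41*sqrt(33)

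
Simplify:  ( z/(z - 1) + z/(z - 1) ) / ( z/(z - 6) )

Numerator: z/(z - 1) + z/(z - 1) = 2*z/(z - 1)
Denominator: z/(z - 6) = z/(z - 6)
Divide: (2*z/(z - 1)) · ((z - 6)/z) = (2*z - 12)/(z - 1)

(2*z - 12)/(z - 1)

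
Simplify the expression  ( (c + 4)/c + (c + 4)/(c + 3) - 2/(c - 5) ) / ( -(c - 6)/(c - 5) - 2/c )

Numerator: (c + 4)/c + (c + 4)/(c + 3) - 2/(c - 5) = (2*c³ - c² - 49*c - 60)/(c³ - 2*c² - 15*c)
Denominator: -(c - 6)/(c - 5) - 2/c = (-c² + 4*c + 10)/(c² - 5*c)
Divide: ((2*c³ - c² - 49*c - 60)/(c³ - 2*c² - 15*c)) · ((c² - 5*c)/(-c² + 4*c + 10)) = (-2*c³ + c² + 49*c + 60)/(c³ - c² - 22*c - 30)

(-2*c³ + c² + 49*c + 60)/(c³ - c² - 22*c - 30)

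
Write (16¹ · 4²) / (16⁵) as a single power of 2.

2^(-12)

16¹ = 2^4; 4² = 2^4; 16⁵ = 2^20
Combine exponents: 2^(-12)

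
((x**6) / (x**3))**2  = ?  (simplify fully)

x**6

Inside the bracket: x**3
Raise to the power 2: x**6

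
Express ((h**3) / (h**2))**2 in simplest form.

Inside the bracket: h**1
Raise to the power 2: h**2

h**2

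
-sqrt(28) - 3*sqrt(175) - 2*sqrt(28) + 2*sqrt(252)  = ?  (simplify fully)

sqrt(28) = 2*sqrt(7); 3*sqrt(175) = 15*sqrt(7); 2*sqrt(28) = 4*sqrt(7); 2*sqrt(252) = 12*sqrt(7)
Combine: (-2 - 15 - 4 + 12)·sqrt(7) = -9*sqrt(7)

-9*sqrt(7)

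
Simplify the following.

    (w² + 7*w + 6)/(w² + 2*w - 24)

Factor: w² + 7*w + 6 = (w + 1)·(w + 6);  w² + 2*w - 24 = (w - 4)·(w + 6)
Cancel the common factor (w + 6).

(w + 1)/(w - 4)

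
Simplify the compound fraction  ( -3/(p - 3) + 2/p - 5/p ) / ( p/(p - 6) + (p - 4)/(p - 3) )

Numerator: -3/(p - 3) + 2/p - 5/p = (-6*p + 9)/(p^2 - 3*p)
Denominator: p/(p - 6) + (p - 4)/(p - 3) = (2*p^2 - 13*p + 24)/(p^2 - 9*p + 18)
Divide: ((-6*p + 9)/(p^2 - 3*p)) · ((p^2 - 9*p + 18)/(2*p^2 - 13*p + 24)) = (-6*p^2 + 45*p - 54)/(2*p^3 - 13*p^2 + 24*p)

(-6*p^2 + 45*p - 54)/(2*p^3 - 13*p^2 + 24*p)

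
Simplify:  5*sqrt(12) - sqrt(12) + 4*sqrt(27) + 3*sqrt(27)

5*sqrt(12) = 10*sqrt(3); sqrt(12) = 2*sqrt(3); 4*sqrt(27) = 12*sqrt(3); 3*sqrt(27) = 9*sqrt(3)
Combine: (10 - 2 + 12 + 9)·sqrt(3) = 29*sqrt(3)

29*sqrt(3)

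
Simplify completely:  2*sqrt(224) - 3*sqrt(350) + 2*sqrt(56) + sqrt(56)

2*sqrt(224) = 8*sqrt(14); 3*sqrt(350) = 15*sqrt(14); 2*sqrt(56) = 4*sqrt(14); sqrt(56) = 2*sqrt(14)
Combine: (8 - 15 + 4 + 2)·sqrt(14) = -sqrt(14)

-sqrt(14)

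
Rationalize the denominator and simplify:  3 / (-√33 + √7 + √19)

(7*√33 + 21*√19 + 45*√7 + 2*√4389)/161

Group as (√7 + √19) - √33; multiply by (√7 + √19) + √33, then rationalise the remaining surd.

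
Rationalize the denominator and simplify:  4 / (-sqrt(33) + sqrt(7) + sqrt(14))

(6*sqrt(33) + 13*sqrt(14) + 20*sqrt(7) + 7*sqrt(66))/31

Group as (sqrt(7) + sqrt(14)) - sqrt(33); multiply by (sqrt(7) + sqrt(14)) + sqrt(33), then rationalise the remaining surd.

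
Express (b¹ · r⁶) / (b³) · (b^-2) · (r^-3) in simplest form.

Quotient: (b^-2) · r⁶
Multiply by (b^-2) · (r^-3): add exponents.

r³/b⁴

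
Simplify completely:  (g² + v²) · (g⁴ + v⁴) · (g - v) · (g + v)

g⁸ - v⁸

Pair the conjugate factors: (g+v)(g-v) = g² - v², then repeat with the next factor.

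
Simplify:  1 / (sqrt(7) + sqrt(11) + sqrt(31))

(-2*sqrt(2387) - 13*sqrt(31) + 27*sqrt(11) + 35*sqrt(7))/139

Group as (sqrt(7) + sqrt(11)) + sqrt(31); multiply by (sqrt(7) + sqrt(11)) - sqrt(31), then rationalise the remaining surd.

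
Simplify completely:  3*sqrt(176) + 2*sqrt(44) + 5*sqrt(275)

41*sqrt(11)

3*sqrt(176) = 12*sqrt(11); 2*sqrt(44) = 4*sqrt(11); 5*sqrt(275) = 25*sqrt(11)
Combine: (12 + 4 + 25)·sqrt(11) = 41*sqrt(11)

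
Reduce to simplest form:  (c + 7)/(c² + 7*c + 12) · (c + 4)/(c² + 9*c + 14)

Factor: c² + 7*c + 12 = (c + 3)·(c + 4);  c² + 9*c + 14 = (c + 2)·(c + 7)
Cancel the common factors (c + 7), (c + 4).

1/(c² + 5*c + 6)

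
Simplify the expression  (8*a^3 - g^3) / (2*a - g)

4*a^2 + 2*a*g + g^2

(2*a)^3 - g^3 = (2*a - g)(4*a^2 + 2*a*g + g^2).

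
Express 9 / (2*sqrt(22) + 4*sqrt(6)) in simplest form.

(-9*sqrt(22) + 18*sqrt(6))/4

Multiply numerator and denominator by -2*sqrt(22) + 4*sqrt(6).
Denominator becomes 8; numerator becomes -18*sqrt(22) + 36*sqrt(6).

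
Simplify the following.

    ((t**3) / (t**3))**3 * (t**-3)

t**(-3)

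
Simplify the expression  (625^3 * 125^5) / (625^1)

5^23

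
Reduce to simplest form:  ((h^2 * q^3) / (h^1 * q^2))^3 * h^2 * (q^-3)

h^5

Inside the bracket: h^1 * q^1
Raise to the power 3: h^3 * q^3
Multiply by h^2 * (q^-3): add exponents.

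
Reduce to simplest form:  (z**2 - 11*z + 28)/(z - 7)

Factor: z**2 - 11*z + 28 = (z - 7)*(z - 4)
Cancel the common factor (z - 7).

z - 4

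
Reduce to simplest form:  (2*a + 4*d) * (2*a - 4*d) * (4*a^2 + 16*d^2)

Pair the conjugate factors: ((2*a)+(4*d))((2*a)-(4*d)) = 4*a^2 - 16*d^2, then repeat with the next factor.

16*a^4 - 256*d^4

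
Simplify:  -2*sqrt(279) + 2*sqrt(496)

2*sqrt(279) = 6*sqrt(31); 2*sqrt(496) = 8*sqrt(31)
Combine: (-6 + 8)·sqrt(31) = 2*sqrt(31)

2*sqrt(31)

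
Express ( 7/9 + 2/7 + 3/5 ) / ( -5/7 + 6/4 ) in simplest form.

Numerator: 7/9 + 2/7 + 3/5 = 524/315
Denominator: -5/7 + 6/4 = 11/14
Divide: (524/315) · (14/11) = 1048/495

1048/495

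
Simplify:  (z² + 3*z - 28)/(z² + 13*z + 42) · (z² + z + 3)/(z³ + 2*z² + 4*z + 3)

(z - 4)/(z² + 7*z + 6)

Factor: z² + 3*z - 28 = (z - 4)·(z + 7);  z² + 13*z + 42 = (z + 7)·(z + 6);  z³ + 2*z² + 4*z + 3 = (z + 1)·(z² + z + 3)
Cancel the common factors (z² + z + 3), (z + 7).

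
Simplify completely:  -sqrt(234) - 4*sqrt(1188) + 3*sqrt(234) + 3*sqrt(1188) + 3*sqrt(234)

-6*sqrt(33) + 15*sqrt(26)

sqrt(234) = 3*sqrt(26); 4*sqrt(1188) = 24*sqrt(33); 3*sqrt(234) = 9*sqrt(26); 3*sqrt(1188) = 18*sqrt(33); 3*sqrt(234) = 9*sqrt(26)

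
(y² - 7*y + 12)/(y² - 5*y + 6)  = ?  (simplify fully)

(y - 4)/(y - 2)

Factor: y² - 7*y + 12 = (y - 4)·(y - 3);  y² - 5*y + 6 = (y - 3)·(y - 2)
Cancel the common factor (y - 3).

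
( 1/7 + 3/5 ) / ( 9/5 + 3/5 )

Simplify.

13/42

Numerator: 1/7 + 3/5 = 26/35
Denominator: 9/5 + 3/5 = 12/5
Divide: (26/35) · (5/12) = 13/42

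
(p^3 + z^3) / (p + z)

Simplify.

p^2 - p*z + z^2

z^3 + p^3 = (p + z)(p^2 - p*z + z^2).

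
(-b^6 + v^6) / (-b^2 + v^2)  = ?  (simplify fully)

b^4 + b^2*v^2 + v^4

Difference of sixth powers: factor out (-b^2 + v^2).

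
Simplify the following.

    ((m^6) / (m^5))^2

m^2

Inside the bracket: m^1
Raise to the power 2: m^2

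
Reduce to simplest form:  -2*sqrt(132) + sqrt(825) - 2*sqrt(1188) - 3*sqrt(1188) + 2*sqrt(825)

-19*sqrt(33)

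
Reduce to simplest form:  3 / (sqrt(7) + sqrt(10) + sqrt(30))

(-20*sqrt(21) - 13*sqrt(30) + 27*sqrt(10) + 33*sqrt(7))/37

Group as (sqrt(7) + sqrt(10)) + sqrt(30); multiply by (sqrt(7) + sqrt(10)) - sqrt(30), then rationalise the remaining surd.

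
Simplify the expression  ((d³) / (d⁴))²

Inside the bracket: (d^-1)
Raise to the power 2: (d^-2)

d^(-2)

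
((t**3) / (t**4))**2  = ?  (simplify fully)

t**(-2)

Inside the bracket: (t**-1)
Raise to the power 2: (t**-2)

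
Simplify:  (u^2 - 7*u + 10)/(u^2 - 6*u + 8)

(u - 5)/(u - 4)

Factor: u^2 - 7*u + 10 = (u - 2)*(u - 5);  u^2 - 6*u + 8 = (u - 4)*(u - 2)
Cancel the common factor (u - 2).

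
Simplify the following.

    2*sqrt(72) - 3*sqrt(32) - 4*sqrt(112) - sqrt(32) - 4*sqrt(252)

2*sqrt(72) = 12*sqrt(2); 3*sqrt(32) = 12*sqrt(2); 4*sqrt(112) = 16*sqrt(7); sqrt(32) = 4*sqrt(2); 4*sqrt(252) = 24*sqrt(7)

-40*sqrt(7) - 4*sqrt(2)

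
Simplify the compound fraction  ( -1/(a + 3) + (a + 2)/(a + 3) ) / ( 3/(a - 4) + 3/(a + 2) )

Numerator: -1/(a + 3) + (a + 2)/(a + 3) = (a + 1)/(a + 3)
Denominator: 3/(a - 4) + 3/(a + 2) = (6*a - 6)/(a**2 - 2*a - 8)
Divide: ((a + 1)/(a + 3)) · ((a**2 - 2*a - 8)/(6*a - 6)) = (a**3 - a**2 - 10*a - 8)/(6*a**2 + 12*a - 18)

(a**3 - a**2 - 10*a - 8)/(6*a**2 + 12*a - 18)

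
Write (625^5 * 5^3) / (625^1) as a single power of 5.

625^5 = 5^20; 5^3 = 5^3; 625^1 = 5^4
Combine exponents: 5^19

5^19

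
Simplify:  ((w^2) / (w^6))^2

Inside the bracket: (w^-4)
Raise to the power 2: (w^-8)

w^(-8)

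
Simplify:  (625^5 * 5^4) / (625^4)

625^5 = 5^20; 5^4 = 5^4; 625^4 = 5^16
Combine exponents: 5^8

5^8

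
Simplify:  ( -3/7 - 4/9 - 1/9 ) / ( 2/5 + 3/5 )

Numerator: -3/7 - 4/9 - 1/9 = -62/63
Denominator: 2/5 + 3/5 = 1
Divide: (-62/63) · (1) = -62/63

-62/63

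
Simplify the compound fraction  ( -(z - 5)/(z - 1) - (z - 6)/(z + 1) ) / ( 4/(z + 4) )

(-2*z^3 + 3*z^2 + 43*z - 4)/(4*z^2 - 4)

Numerator: -(z - 5)/(z - 1) - (z - 6)/(z + 1) = (-2*z^2 + 11*z - 1)/(z^2 - 1)
Denominator: 4/(z + 4) = 4/(z + 4)
Divide: ((-2*z^2 + 11*z - 1)/(z^2 - 1)) · (z/4 + 1) = (-2*z^3 + 3*z^2 + 43*z - 4)/(4*z^2 - 4)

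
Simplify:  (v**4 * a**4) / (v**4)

Quotient: a**4

a**4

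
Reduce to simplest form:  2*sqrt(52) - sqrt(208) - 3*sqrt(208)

2*sqrt(52) = 4*sqrt(13); sqrt(208) = 4*sqrt(13); 3*sqrt(208) = 12*sqrt(13)
Combine: (4 - 4 - 12)·sqrt(13) = -12*sqrt(13)

-12*sqrt(13)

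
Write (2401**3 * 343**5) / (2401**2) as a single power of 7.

7**19

2401**3 = 7**12; 343**5 = 7**15; 2401**2 = 7**8
Combine exponents: 7**19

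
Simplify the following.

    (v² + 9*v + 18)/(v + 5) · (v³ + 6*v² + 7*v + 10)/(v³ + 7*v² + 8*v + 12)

Factor: v² + 9*v + 18 = (v + 3)·(v + 6);  v³ + 6*v² + 7*v + 10 = (v + 5)·(v² + v + 2);  v³ + 7*v² + 8*v + 12 = (v² + v + 2)·(v + 6)
Cancel the common factors (v² + v + 2), (v + 5), (v + 6).

v + 3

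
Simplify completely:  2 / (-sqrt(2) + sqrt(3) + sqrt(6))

(-14*sqrt(2) - 2*sqrt(6) + 10*sqrt(3) + 24)/23

Group as (sqrt(3) + sqrt(6)) - sqrt(2); multiply by (sqrt(3) + sqrt(6)) + sqrt(2), then rationalise the remaining surd.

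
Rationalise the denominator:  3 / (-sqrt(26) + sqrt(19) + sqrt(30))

(-69*sqrt(26) + 45*sqrt(30) + 111*sqrt(19) + 12*sqrt(3705))/1751

Group as (sqrt(19) + sqrt(30)) - sqrt(26); multiply by (sqrt(19) + sqrt(30)) + sqrt(26), then rationalise the remaining surd.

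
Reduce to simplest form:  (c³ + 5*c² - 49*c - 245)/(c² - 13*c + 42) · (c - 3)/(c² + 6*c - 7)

(c² + 2*c - 15)/(c² - 7*c + 6)

Factor: c³ + 5*c² - 49*c - 245 = (c - 7)·(c + 5)·(c + 7);  c² - 13*c + 42 = (c - 7)·(c - 6);  c² + 6*c - 7 = (c + 7)·(c - 1)
Cancel the common factors (c - 7), (c + 7).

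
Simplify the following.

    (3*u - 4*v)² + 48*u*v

After expansion: 9*u² + 24*u*v + 16*v² — a perfect-square trinomial.

(3*u + 4*v)²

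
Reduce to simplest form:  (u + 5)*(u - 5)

Difference of squares with P = u, Q = 5.

u^2 - 25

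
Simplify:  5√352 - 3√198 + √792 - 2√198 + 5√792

41*√22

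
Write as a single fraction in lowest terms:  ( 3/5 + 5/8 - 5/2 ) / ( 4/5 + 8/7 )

-21/32

Numerator: 3/5 + 5/8 - 5/2 = -51/40
Denominator: 4/5 + 8/7 = 68/35
Divide: (-51/40) · (35/68) = -21/32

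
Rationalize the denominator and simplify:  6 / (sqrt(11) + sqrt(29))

(-sqrt(11) + sqrt(29))/3

Multiply numerator and denominator by -sqrt(29) + sqrt(11).
Denominator becomes -18; numerator becomes -6*sqrt(29) + 6*sqrt(11).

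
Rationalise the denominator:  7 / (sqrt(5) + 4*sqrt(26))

Multiply numerator and denominator by -sqrt(5) + 4*sqrt(26).
Denominator becomes 411; numerator becomes -7*sqrt(5) + 28*sqrt(26).

(-7*sqrt(5) + 28*sqrt(26))/411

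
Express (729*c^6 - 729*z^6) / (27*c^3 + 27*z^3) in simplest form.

27*c^3 - 27*z^3

Difference of sixth powers: factor out (27*c^3 + 27*z^3).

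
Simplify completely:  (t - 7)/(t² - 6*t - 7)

Factor: t² - 6*t - 7 = (t + 1)·(t - 7)
Cancel the common factor (t - 7).

1/(t + 1)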